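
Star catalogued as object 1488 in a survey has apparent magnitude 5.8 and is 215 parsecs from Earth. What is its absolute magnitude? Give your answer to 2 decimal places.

5 log₁₀(d/10 pc) = 5 log₁₀(215.0) − 5 = 6.662
M = m − 5 log₁₀(d/10) = 5.8 − 6.662 = -0.862

M ≈ -0.86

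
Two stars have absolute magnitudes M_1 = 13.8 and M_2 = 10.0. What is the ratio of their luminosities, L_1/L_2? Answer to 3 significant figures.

L_1/L_2 ≈ 0.0302

ΔM = M_1 − M_2 = 3.8
L_1/L_2 = 10^(−0.4 ΔM) = 10^-1.520 = 0.03020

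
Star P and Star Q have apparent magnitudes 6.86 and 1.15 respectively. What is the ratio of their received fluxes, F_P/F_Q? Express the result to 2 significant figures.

Magnitude difference = 5.71
Flux ratio = 10^(−0.4 Δm) = 10^(−0.4 × 5.71) = 10^-2.284 = 5.200×10^-3

F_P/F_Q ≈ 5.2×10^-3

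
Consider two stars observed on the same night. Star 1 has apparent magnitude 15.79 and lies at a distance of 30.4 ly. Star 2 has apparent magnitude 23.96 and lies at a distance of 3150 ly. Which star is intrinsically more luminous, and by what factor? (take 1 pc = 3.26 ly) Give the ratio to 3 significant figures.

Star 2 is more luminous, by a factor of 5.79.

Star 1: d = 30.4 ly / 3.26 = 9.325 pc
Star 1: M = m − 5 log₁₀ d + 5 = 15.79 − 5·0.9697 + 5 = 15.942
Star 2: d = 3150 ly / 3.26 = 966.3 pc
Star 2: M = m − 5 log₁₀ d + 5 = 23.96 − 5·2.9851 + 5 = 14.035
ΔM = M_1 − M_2 = 15.942 − (14.035) = 1.907; smaller M is more luminous → Star 2.
L ratio = 10^(0.4 |ΔM|) = 10^0.763 = 5.793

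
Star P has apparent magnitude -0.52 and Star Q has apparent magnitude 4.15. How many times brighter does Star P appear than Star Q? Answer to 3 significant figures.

Δm = -0.52 − (4.15) = -4.67
Flux ratio = 10^(−0.4 Δm) = 10^(−0.4 × -4.67) = 10^1.868 = 73.79

73.8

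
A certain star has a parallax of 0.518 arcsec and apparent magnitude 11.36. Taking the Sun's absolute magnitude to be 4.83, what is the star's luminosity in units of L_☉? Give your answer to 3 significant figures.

L/L_☉ ≈ 9.11×10^-5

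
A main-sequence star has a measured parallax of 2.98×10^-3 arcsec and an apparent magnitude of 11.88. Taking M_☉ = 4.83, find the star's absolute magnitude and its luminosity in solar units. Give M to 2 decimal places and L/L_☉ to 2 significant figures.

d = 1/p = 1/2.98×10^-3″ = 335.6 pc
M = m − 5 log₁₀ d + 5 = 11.88 − 5·2.5258 + 5 = 4.251
M − M_☉ = 4.251 − 4.83 = -0.579
L/L_☉ = 10^(−0.4 × -0.579) = 1.704

M ≈ 4.25; L/L_☉ ≈ 1.7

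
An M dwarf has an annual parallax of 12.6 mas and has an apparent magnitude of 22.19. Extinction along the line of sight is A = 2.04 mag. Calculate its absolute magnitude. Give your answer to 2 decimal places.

p = 12.6 mas = 0.0126″ → d = 1/p = 79.37 pc
5 log₁₀(d/10 pc) = 5 log₁₀(79.37) − 5 = 4.498
M = m − 5 log₁₀(d/10) − A = 22.19 − 4.498 − 2.04 = 15.652

M ≈ 15.65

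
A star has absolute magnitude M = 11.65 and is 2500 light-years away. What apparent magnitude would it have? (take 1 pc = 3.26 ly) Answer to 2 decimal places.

m ≈ 21.07

d = 2500 ly / 3.26 = 766.9 pc
m = M + 5 log₁₀ d − 5 = 11.65 + 5·2.8847 − 5 = 21.074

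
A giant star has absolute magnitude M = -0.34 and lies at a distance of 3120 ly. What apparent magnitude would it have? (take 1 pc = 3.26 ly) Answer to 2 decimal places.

m ≈ 9.56

d = 3120 ly / 3.26 = 957.1 pc
m = M + 5 log₁₀ d − 5 = -0.34 + 5·2.9809 − 5 = 9.565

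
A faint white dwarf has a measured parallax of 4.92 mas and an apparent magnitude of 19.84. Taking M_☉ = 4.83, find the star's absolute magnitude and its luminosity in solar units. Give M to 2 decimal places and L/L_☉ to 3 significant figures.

d = 1/p = 1000/4.92 mas = 203.3 pc
M = m − 5 log₁₀ d + 5 = 19.84 − 5·2.3080 + 5 = 13.300
M − M_☉ = 13.300 − 4.83 = 8.470
L/L_☉ = 10^(−0.4 × 8.470) = 4.093×10^-4

M ≈ 13.30; L/L_☉ ≈ 4.09×10^-4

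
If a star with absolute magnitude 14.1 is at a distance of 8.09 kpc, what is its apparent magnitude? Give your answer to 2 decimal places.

m ≈ 28.64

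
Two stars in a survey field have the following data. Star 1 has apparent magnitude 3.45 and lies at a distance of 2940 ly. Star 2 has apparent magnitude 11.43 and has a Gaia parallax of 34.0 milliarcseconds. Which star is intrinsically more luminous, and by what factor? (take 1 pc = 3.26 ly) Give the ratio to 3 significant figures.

Star 1 is more luminous, by a factor of 1.46×10^6.

Star 1: d = 2940 ly / 3.26 = 901.8 pc
Star 1: M = m − 5 log₁₀ d + 5 = 3.45 − 5·2.9551 + 5 = -6.326
Star 2: p = 34.0 mas = 0.0340″ → d = 1/p = 29.41 pc
Star 2: M = m − 5 log₁₀ d + 5 = 11.43 − 5·1.4685 + 5 = 9.087
ΔM = M_1 − M_2 = -6.326 − (9.087) = -15.413; smaller M is more luminous → Star 1.
L ratio = 10^(0.4 |ΔM|) = 10^6.165 = 1.463×10^6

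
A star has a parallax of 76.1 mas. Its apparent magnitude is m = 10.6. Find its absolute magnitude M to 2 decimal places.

M ≈ 10.01

p = 76.1 mas = 0.0761″ → d = 1/p = 13.14 pc
5 log₁₀(d/10 pc) = 5 log₁₀(13.14) − 5 = 0.593
M = m − 5 log₁₀(d/10) = 10.6 − 0.593 = 10.007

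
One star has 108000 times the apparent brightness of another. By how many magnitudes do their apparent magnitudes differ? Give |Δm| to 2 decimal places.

Pogson: Δm = −2.5 log₁₀(ratio) = −2.5 log₁₀(108000) = −2.5 × 5.0334 = -12.584

|Δm| ≈ 12.58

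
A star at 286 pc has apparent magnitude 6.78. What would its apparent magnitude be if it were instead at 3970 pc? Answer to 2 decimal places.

m ≈ 12.49

Flux ∝ 1/d², so Δm = 5 log₁₀(d₂/d₁) = 5 log₁₀(3970/286) = 5.712
m₂ = m₁ + Δm = 6.78 + (5.712) = 12.492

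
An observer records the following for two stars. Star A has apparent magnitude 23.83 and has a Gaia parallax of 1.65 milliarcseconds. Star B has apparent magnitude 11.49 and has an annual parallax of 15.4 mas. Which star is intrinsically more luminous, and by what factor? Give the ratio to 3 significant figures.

Star B is more luminous, by a factor of 991.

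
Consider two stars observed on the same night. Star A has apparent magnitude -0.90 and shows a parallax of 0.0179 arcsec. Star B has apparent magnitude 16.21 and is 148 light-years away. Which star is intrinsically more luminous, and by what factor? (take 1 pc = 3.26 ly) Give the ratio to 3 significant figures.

Star A is more luminous, by a factor of 1.06×10^7.

Star A: d = 1/p = 1/0.0179″ = 55.87 pc
Star A: M = m − 5 log₁₀ d + 5 = -0.90 − 5·1.7471 + 5 = -4.636
Star B: d = 148 ly / 3.26 = 45.40 pc
Star B: M = m − 5 log₁₀ d + 5 = 16.21 − 5·1.6570 + 5 = 12.925
ΔM = M_A − M_B = -4.636 − (12.925) = -17.561; smaller M is more luminous → Star A.
L ratio = 10^(0.4 |ΔM|) = 10^7.024 = 1.057×10^7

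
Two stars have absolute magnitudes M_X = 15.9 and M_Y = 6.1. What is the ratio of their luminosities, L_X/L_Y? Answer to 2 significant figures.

L_X/L_Y ≈ 1.2×10^-4

ΔM = M_X − M_Y = 9.8
L_X/L_Y = 10^(−0.4 ΔM) = 10^-3.920 = 1.202×10^-4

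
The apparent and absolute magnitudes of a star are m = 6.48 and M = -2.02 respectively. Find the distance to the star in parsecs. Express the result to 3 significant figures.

Distance modulus: m − M = 6.48 − (-2.02) = 8.500
m − M = 5 log₁₀ d − 5
log₁₀ d = (m − M)/5 + 1 = 2.7000
d = 10^2.7000 = 501.2 pc

d ≈ 501 pc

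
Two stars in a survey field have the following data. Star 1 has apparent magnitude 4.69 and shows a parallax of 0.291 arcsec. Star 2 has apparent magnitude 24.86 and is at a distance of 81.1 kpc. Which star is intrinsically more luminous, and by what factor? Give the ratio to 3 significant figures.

Star 1: d = 1/p = 1/0.291″ = 3.436 pc
Star 1: M = m − 5 log₁₀ d + 5 = 4.69 − 5·0.5361 + 5 = 7.009
Star 2: d = 81.1 kpc = 81100 pc
Star 2: M = m − 5 log₁₀ d + 5 = 24.86 − 5·4.9090 + 5 = 5.315
ΔM = M_1 − M_2 = 7.009 − (5.315) = 1.695; smaller M is more luminous → Star 2.
L ratio = 10^(0.4 |ΔM|) = 10^0.678 = 4.762

Star 2 is more luminous, by a factor of 4.76.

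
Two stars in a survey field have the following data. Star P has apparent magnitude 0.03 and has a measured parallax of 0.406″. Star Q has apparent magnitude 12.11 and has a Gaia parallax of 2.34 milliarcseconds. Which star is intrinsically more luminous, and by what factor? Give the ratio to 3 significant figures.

Star P: d = 1/p = 1/0.406″ = 2.463 pc
Star P: M = m − 5 log₁₀ d + 5 = 0.03 − 5·0.3915 + 5 = 3.073
Star Q: p = 2.34 mas = 2.34×10^-3″ → d = 1/p = 427.4 pc
Star Q: M = m − 5 log₁₀ d + 5 = 12.11 − 5·2.6308 + 5 = 3.956
ΔM = M_P − M_Q = 3.073 − (3.956) = -0.883; smaller M is more luminous → Star P.
L ratio = 10^(0.4 |ΔM|) = 10^0.353 = 2.256

Star P is more luminous, by a factor of 2.26.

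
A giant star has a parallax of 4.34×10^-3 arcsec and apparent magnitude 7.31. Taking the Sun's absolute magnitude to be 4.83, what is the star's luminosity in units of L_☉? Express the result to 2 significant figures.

d = 1/p = 1/4.34×10^-3″ = 230.4 pc
M = m − 5 log₁₀ d + 5 = 7.31 − 5·2.3625 + 5 = 0.497
M − M_☉ = 0.497 − 4.83 = -4.333
L/L_☉ = 10^(−0.4 × -4.333) = 54.08

L/L_☉ ≈ 54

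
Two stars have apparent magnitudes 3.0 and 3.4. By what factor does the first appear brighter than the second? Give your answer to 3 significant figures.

Δm = 3.0 − (3.4) = -0.4
Flux ratio = 10^(−0.4 Δm) = 10^(−0.4 × -0.4) = 10^0.160 = 1.445

1.45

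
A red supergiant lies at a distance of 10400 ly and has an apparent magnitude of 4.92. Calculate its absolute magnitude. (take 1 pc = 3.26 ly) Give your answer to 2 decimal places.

M ≈ -7.60

d = 10400 ly / 3.26 = 3190 pc
5 log₁₀(d/10 pc) = 5 log₁₀(3190) − 5 = 12.519
M = m − 5 log₁₀(d/10) = 4.92 − 12.519 = -7.599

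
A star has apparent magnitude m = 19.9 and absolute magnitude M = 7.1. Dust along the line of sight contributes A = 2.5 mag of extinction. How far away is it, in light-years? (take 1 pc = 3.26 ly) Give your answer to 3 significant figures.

d ≈ 3740 ly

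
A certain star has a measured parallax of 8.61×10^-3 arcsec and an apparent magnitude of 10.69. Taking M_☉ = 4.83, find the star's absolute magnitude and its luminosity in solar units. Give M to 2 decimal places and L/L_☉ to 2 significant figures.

M ≈ 5.37; L/L_☉ ≈ 0.61

d = 1/p = 1/8.61×10^-3″ = 116.1 pc
M = m − 5 log₁₀ d + 5 = 10.69 − 5·2.0650 + 5 = 5.365
M − M_☉ = 5.365 − 4.83 = 0.535
L/L_☉ = 10^(−0.4 × 0.535) = 0.6109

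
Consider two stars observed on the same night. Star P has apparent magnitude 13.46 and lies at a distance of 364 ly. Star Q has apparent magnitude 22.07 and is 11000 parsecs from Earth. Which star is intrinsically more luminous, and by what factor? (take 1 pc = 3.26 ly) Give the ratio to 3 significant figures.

Star P: d = 364 ly / 3.26 = 111.7 pc
Star P: M = m − 5 log₁₀ d + 5 = 13.46 − 5·2.0479 + 5 = 8.221
Star Q: M = m − 5 log₁₀ d + 5 = 22.07 − 5·4.0414 + 5 = 6.863
ΔM = M_P − M_Q = 8.221 − (6.863) = 1.358; smaller M is more luminous → Star Q.
L ratio = 10^(0.4 |ΔM|) = 10^0.543 = 3.492

Star Q is more luminous, by a factor of 3.49.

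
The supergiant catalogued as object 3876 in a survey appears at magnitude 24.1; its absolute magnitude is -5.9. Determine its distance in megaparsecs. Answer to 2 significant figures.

d ≈ 10 Mpc

μ = m − M = 30.000
m − M = 5 log₁₀ d − 5
log₁₀ d = (m − M)/5 + 1 = 7.0000
d = 10^7.0000 = 1.000×10^7 pc
= 10.00 Mpc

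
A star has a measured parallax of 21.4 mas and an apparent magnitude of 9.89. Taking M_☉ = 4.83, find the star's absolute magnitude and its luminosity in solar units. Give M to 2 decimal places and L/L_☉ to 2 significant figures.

M ≈ 6.54; L/L_☉ ≈ 0.21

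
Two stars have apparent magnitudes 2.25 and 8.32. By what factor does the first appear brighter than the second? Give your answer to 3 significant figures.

Δm = 2.25 − (8.32) = -6.07
Flux ratio = 10^(−0.4 Δm) = 10^(−0.4 × -6.07) = 10^2.428 = 267.9

268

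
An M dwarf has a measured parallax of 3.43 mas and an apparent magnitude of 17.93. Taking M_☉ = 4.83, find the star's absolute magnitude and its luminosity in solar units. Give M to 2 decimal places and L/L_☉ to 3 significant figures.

M ≈ 10.61; L/L_☉ ≈ 4.89×10^-3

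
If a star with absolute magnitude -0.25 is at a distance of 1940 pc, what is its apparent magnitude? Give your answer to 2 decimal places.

m = M + 5 log₁₀ d − 5 = -0.25 + 5·3.2878 − 5 = 11.189

m ≈ 11.19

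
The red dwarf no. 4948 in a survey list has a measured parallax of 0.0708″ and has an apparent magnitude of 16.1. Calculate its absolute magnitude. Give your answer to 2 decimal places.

M ≈ 15.35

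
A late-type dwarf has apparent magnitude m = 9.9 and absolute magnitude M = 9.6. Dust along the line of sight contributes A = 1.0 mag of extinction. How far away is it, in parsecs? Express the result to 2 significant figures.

d ≈ 7.2 pc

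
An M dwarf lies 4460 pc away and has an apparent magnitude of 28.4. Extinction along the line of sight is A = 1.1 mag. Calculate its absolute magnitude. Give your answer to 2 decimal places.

5 log₁₀(d/10 pc) = 5 log₁₀(4460) − 5 = 13.247
M = m − 5 log₁₀(d/10) − A = 28.4 − 13.247 − 1.1 = 14.053

M ≈ 14.05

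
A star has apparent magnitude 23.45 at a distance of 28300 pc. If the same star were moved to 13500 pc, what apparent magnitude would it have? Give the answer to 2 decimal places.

Flux ∝ 1/d², so Δm = 5 log₁₀(d₂/d₁) = 5 log₁₀(13500/28300) = -1.607
m₂ = m₁ + Δm = 23.45 + (-1.607) = 21.843

m ≈ 21.84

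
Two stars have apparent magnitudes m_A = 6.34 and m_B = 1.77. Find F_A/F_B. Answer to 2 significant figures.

F_A/F_B ≈ 0.015

Δm = 6.34 − (1.77) = 4.57
Flux ratio = 10^(−0.4 Δm) = 10^(−0.4 × 4.57) = 10^-1.828 = 0.01486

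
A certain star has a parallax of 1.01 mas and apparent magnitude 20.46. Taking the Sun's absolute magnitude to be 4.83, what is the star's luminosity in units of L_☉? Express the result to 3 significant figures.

L/L_☉ ≈ 5.49×10^-3

d = 1/p = 1000/1.01 mas = 990.1 pc
M = m − 5 log₁₀ d + 5 = 20.46 − 5·2.9957 + 5 = 10.482
M − M_☉ = 10.482 − 4.83 = 5.652
L/L_☉ = 10^(−0.4 × 5.652) = 5.487×10^-3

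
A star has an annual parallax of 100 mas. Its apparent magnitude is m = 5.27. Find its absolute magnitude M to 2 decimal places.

p = 100 mas = 0.100″ → d = 1/p = 10.00 pc
5 log₁₀(d/10 pc) = 5 log₁₀(10.00) − 5 = 0.000
M = m − 5 log₁₀(d/10) = 5.27 − 0.000 = 5.270

M ≈ 5.27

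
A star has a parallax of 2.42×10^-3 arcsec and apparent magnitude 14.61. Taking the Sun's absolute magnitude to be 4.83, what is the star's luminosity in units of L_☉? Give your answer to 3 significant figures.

d = 1/p = 1/2.42×10^-3″ = 413.2 pc
M = m − 5 log₁₀ d + 5 = 14.61 − 5·2.6162 + 5 = 6.529
M − M_☉ = 6.529 − 4.83 = 1.699
L/L_☉ = 10^(−0.4 × 1.699) = 0.2091

L/L_☉ ≈ 0.209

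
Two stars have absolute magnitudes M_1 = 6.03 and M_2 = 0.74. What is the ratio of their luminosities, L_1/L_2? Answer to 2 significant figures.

L_1/L_2 ≈ 7.7×10^-3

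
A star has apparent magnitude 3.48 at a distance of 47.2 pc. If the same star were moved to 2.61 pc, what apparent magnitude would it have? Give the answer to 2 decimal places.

m ≈ -2.81

Flux ∝ 1/d², so Δm = 5 log₁₀(d₂/d₁) = 5 log₁₀(2.61/47.2) = -6.287
m₂ = m₁ + Δm = 3.48 + (-6.287) = -2.807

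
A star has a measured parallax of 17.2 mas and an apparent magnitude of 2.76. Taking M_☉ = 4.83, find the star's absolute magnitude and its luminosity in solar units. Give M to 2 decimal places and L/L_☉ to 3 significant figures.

M ≈ -1.06; L/L_☉ ≈ 227

d = 1/p = 1000/17.2 mas = 58.14 pc
M = m − 5 log₁₀ d + 5 = 2.76 − 5·1.7645 + 5 = -1.062
M − M_☉ = -1.062 − 4.83 = -5.892
L/L_☉ = 10^(−0.4 × -5.892) = 227.5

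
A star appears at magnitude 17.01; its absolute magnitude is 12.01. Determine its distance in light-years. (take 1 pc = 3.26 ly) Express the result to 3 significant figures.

d ≈ 326 ly

Distance modulus: m − M = 17.01 − (12.01) = 5.000
m − M = 5 log₁₀ d − 5
log₁₀ d = (m − M)/5 + 1 = 2.0000
d = 10^2.0000 = 100.0 pc
= 326.0 ly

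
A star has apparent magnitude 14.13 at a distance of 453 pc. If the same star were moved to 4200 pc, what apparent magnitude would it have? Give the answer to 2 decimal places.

m ≈ 18.97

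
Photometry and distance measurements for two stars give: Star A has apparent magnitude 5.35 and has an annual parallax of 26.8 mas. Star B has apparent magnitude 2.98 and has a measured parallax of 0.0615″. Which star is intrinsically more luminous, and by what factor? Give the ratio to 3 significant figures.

Star B is more luminous, by a factor of 1.68.

Star A: p = 26.8 mas = 0.0268″ → d = 1/p = 37.31 pc
Star A: M = m − 5 log₁₀ d + 5 = 5.35 − 5·1.5719 + 5 = 2.491
Star B: d = 1/p = 1/0.0615″ = 16.26 pc
Star B: M = m − 5 log₁₀ d + 5 = 2.98 − 5·1.2111 + 5 = 1.924
ΔM = M_A − M_B = 2.491 − (1.924) = 0.566; smaller M is more luminous → Star B.
L ratio = 10^(0.4 |ΔM|) = 10^0.227 = 1.685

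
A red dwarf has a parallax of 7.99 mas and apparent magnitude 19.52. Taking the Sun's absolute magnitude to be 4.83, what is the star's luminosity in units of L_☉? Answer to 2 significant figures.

L/L_☉ ≈ 2.1×10^-4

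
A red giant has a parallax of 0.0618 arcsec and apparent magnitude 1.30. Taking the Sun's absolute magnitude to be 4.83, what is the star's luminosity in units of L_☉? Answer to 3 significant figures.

d = 1/p = 1/0.0618″ = 16.18 pc
M = m − 5 log₁₀ d + 5 = 1.30 − 5·1.2090 + 5 = 0.255
M − M_☉ = 0.255 − 4.83 = -4.575
L/L_☉ = 10^(−0.4 × -4.575) = 67.61

L/L_☉ ≈ 67.6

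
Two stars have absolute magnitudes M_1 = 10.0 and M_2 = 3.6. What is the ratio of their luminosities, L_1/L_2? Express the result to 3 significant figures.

L_1/L_2 ≈ 2.75×10^-3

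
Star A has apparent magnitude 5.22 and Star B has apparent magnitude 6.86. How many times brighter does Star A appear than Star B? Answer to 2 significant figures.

4.5

Δm = 5.22 − (6.86) = -1.64
Flux ratio = 10^(−0.4 Δm) = 10^(−0.4 × -1.64) = 10^0.656 = 4.529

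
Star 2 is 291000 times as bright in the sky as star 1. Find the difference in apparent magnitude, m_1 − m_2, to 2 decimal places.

m_1 − m_2 ≈ 13.66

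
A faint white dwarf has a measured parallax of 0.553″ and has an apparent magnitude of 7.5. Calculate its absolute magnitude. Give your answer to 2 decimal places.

M ≈ 11.21

d = 1/p = 1/0.553″ = 1.808 pc
5 log₁₀(d/10 pc) = 5 log₁₀(1.808) − 5 = -3.714
M = m − 5 log₁₀(d/10) = 7.5 + 3.714 = 11.214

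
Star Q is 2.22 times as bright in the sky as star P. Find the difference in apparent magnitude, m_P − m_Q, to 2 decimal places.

m_P − m_Q ≈ 0.87

Pogson: Δm = −2.5 log₁₀(ratio) = −2.5 log₁₀(2.22) = −2.5 × 0.3464 = -0.866
Star Q is brighter so has the smaller magnitude: m_P − m_Q is positive.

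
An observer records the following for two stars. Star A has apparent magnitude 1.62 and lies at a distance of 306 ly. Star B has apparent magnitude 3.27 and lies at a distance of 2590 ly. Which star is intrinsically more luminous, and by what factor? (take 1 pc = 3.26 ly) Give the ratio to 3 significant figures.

Star B is more luminous, by a factor of 15.7.

Star A: d = 306 ly / 3.26 = 93.87 pc
Star A: M = m − 5 log₁₀ d + 5 = 1.62 − 5·1.9725 + 5 = -3.243
Star B: d = 2590 ly / 3.26 = 794.5 pc
Star B: M = m − 5 log₁₀ d + 5 = 3.27 − 5·2.9001 + 5 = -6.230
ΔM = M_A − M_B = -3.243 − (-6.230) = 2.988; smaller M is more luminous → Star B.
L ratio = 10^(0.4 |ΔM|) = 10^1.195 = 15.67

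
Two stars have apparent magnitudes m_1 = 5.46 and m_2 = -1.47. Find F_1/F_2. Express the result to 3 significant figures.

Δm = 5.46 − (-1.47) = 6.93
Flux ratio = 10^(−0.4 Δm) = 10^(−0.4 × 6.93) = 10^-2.772 = 1.690×10^-3

F_1/F_2 ≈ 1.69×10^-3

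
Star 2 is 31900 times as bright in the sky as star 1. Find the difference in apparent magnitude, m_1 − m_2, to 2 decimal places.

Pogson: Δm = −2.5 log₁₀(ratio) = −2.5 log₁₀(31900) = −2.5 × 4.5038 = -11.259
Star 2 is brighter so has the smaller magnitude: m_1 − m_2 is positive.

m_1 − m_2 ≈ 11.26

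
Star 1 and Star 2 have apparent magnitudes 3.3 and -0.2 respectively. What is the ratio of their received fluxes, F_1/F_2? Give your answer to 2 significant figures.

Δm = 3.3 − (-0.2) = 3.5
Flux ratio = 10^(−0.4 Δm) = 10^(−0.4 × 3.5) = 10^-1.400 = 0.03981

F_1/F_2 ≈ 0.040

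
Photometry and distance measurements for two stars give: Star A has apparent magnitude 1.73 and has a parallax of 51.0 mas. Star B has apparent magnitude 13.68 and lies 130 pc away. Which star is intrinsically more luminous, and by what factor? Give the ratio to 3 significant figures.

Star A: p = 51.0 mas = 0.0510″ → d = 1/p = 19.61 pc
Star A: M = m − 5 log₁₀ d + 5 = 1.73 − 5·1.2924 + 5 = 0.268
Star B: M = m − 5 log₁₀ d + 5 = 13.68 − 5·2.1139 + 5 = 8.110
ΔM = M_A − M_B = 0.268 − (8.110) = -7.842; smaller M is more luminous → Star A.
L ratio = 10^(0.4 |ΔM|) = 10^3.137 = 1371

Star A is more luminous, by a factor of 1370.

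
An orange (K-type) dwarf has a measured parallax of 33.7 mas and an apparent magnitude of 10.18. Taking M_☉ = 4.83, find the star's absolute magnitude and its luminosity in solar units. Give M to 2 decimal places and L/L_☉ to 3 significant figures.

M ≈ 7.82; L/L_☉ ≈ 0.0638

d = 1/p = 1000/33.7 mas = 29.67 pc
M = m − 5 log₁₀ d + 5 = 10.18 − 5·1.4724 + 5 = 7.818
M − M_☉ = 7.818 − 4.83 = 2.988
L/L_☉ = 10^(−0.4 × 2.988) = 0.06379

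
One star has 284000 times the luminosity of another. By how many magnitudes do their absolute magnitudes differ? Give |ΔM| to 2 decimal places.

Pogson: ΔM = −2.5 log₁₀(ratio) = −2.5 log₁₀(284000) = −2.5 × 5.4533 = -13.633

|ΔM| ≈ 13.63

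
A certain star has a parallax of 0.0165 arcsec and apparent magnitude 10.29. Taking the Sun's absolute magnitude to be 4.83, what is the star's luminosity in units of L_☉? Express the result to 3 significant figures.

L/L_☉ ≈ 0.240

d = 1/p = 1/0.0165″ = 60.61 pc
M = m − 5 log₁₀ d + 5 = 10.29 − 5·1.7825 + 5 = 6.377
M − M_☉ = 6.377 − 4.83 = 1.547
L/L_☉ = 10^(−0.4 × 1.547) = 0.2405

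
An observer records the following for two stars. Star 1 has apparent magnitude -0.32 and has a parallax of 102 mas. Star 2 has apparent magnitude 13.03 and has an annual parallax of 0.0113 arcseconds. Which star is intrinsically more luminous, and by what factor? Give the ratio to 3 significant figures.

Star 1: p = 102 mas = 0.102″ → d = 1/p = 9.804 pc
Star 1: M = m − 5 log₁₀ d + 5 = -0.32 − 5·0.9914 + 5 = -0.277
Star 2: d = 1/p = 1/0.0113″ = 88.50 pc
Star 2: M = m − 5 log₁₀ d + 5 = 13.03 − 5·1.9469 + 5 = 8.295
ΔM = M_1 − M_2 = -0.277 − (8.295) = -8.572; smaller M is more luminous → Star 1.
L ratio = 10^(0.4 |ΔM|) = 10^3.429 = 2685

Star 1 is more luminous, by a factor of 2690.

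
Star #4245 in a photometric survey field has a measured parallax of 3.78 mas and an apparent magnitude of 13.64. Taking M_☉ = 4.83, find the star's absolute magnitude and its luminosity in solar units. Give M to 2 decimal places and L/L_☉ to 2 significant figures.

M ≈ 6.53; L/L_☉ ≈ 0.21

d = 1/p = 1000/3.78 mas = 264.6 pc
M = m − 5 log₁₀ d + 5 = 13.64 − 5·2.4225 + 5 = 6.527
M − M_☉ = 6.527 − 4.83 = 1.697
L/L_☉ = 10^(−0.4 × 1.697) = 0.2094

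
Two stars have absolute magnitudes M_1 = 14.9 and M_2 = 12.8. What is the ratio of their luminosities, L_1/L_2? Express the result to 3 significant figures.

ΔM = M_1 − M_2 = 2.1
L_1/L_2 = 10^(−0.4 ΔM) = 10^-0.840 = 0.1445

L_1/L_2 ≈ 0.145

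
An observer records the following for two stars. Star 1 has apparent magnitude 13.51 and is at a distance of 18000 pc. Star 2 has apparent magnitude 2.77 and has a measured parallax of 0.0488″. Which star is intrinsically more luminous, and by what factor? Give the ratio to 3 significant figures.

Star 1: M = m − 5 log₁₀ d + 5 = 13.51 − 5·4.2553 + 5 = -2.766
Star 2: d = 1/p = 1/0.0488″ = 20.49 pc
Star 2: M = m − 5 log₁₀ d + 5 = 2.77 − 5·1.3116 + 5 = 1.212
ΔM = M_1 − M_2 = -2.766 − (1.212) = -3.978; smaller M is more luminous → Star 1.
L ratio = 10^(0.4 |ΔM|) = 10^1.591 = 39.03

Star 1 is more luminous, by a factor of 39.0.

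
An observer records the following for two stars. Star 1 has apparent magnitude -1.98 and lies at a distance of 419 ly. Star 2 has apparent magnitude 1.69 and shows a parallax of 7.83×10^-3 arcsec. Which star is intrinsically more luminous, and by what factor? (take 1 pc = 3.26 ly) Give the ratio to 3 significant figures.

Star 1 is more luminous, by a factor of 29.8.

Star 1: d = 419 ly / 3.26 = 128.5 pc
Star 1: M = m − 5 log₁₀ d + 5 = -1.98 − 5·2.1090 + 5 = -7.525
Star 2: d = 1/p = 1/7.83×10^-3″ = 127.7 pc
Star 2: M = m − 5 log₁₀ d + 5 = 1.69 − 5·2.1062 + 5 = -3.841
ΔM = M_1 − M_2 = -7.525 − (-3.841) = -3.684; smaller M is more luminous → Star 1.
L ratio = 10^(0.4 |ΔM|) = 10^1.474 = 29.75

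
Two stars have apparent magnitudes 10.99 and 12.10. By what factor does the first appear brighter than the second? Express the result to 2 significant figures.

Magnitude difference = -1.11
Flux ratio = 10^(−0.4 Δm) = 10^(−0.4 × -1.11) = 10^0.444 = 2.780

2.8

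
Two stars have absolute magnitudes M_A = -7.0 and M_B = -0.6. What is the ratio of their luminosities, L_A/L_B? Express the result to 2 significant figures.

ΔM = M_A − M_B = -6.4
L_A/L_B = 10^(−0.4 ΔM) = 10^2.560 = 363.1

L_A/L_B ≈ 360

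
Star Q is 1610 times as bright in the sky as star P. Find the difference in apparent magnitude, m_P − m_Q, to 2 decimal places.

Pogson: Δm = −2.5 log₁₀(ratio) = −2.5 log₁₀(1610) = −2.5 × 3.2068 = -8.017
Star Q is brighter so has the smaller magnitude: m_P − m_Q is positive.

m_P − m_Q ≈ 8.02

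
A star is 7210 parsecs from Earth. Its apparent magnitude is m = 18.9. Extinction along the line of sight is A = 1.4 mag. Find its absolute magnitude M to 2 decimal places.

5 log₁₀(d/10 pc) = 5 log₁₀(7210) − 5 = 14.290
M = m − 5 log₁₀(d/10) − A = 18.9 − 14.290 − 1.4 = 3.210

M ≈ 3.21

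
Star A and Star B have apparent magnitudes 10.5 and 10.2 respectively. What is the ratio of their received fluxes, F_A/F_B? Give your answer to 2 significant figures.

F_A/F_B ≈ 0.76

Magnitude difference = 0.3
Flux ratio = 10^(−0.4 Δm) = 10^(−0.4 × 0.3) = 10^-0.120 = 0.7586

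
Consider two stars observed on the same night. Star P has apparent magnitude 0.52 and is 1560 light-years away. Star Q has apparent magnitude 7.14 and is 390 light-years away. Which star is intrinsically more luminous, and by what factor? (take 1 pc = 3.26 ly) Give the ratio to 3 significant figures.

Star P: d = 1560 ly / 3.26 = 478.5 pc
Star P: M = m − 5 log₁₀ d + 5 = 0.52 − 5·2.6799 + 5 = -7.880
Star Q: d = 390 ly / 3.26 = 119.6 pc
Star Q: M = m − 5 log₁₀ d + 5 = 7.14 − 5·2.0778 + 5 = 1.751
ΔM = M_P − M_Q = -7.880 − (1.751) = -9.630; smaller M is more luminous → Star P.
L ratio = 10^(0.4 |ΔM|) = 10^3.852 = 7114

Star P is more luminous, by a factor of 7110.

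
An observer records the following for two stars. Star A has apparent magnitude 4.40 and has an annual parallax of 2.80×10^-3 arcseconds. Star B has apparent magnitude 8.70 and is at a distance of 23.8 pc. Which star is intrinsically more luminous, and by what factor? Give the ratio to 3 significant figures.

Star A: d = 1/p = 1/2.80×10^-3″ = 357.1 pc
Star A: M = m − 5 log₁₀ d + 5 = 4.40 − 5·2.5528 + 5 = -3.364
Star B: M = m − 5 log₁₀ d + 5 = 8.70 − 5·1.3766 + 5 = 6.817
ΔM = M_A − M_B = -3.364 − (6.817) = -10.181; smaller M is more luminous → Star A.
L ratio = 10^(0.4 |ΔM|) = 10^4.073 = 11820

Star A is more luminous, by a factor of 11800.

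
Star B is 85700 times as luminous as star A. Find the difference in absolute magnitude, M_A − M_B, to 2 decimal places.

Pogson: ΔM = −2.5 log₁₀(ratio) = −2.5 log₁₀(85700) = −2.5 × 4.9330 = -12.332
Star B is brighter so has the smaller magnitude: M_A − M_B is positive.

M_A − M_B ≈ 12.33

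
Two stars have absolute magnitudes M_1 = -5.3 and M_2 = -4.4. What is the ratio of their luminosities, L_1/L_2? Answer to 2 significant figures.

L_1/L_2 ≈ 2.3

ΔM = M_1 − M_2 = -0.9
L_1/L_2 = 10^(−0.4 ΔM) = 10^0.360 = 2.291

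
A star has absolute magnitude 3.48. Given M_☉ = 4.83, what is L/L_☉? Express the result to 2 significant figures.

M − M_☉ = 3.48 − 4.83 = -1.350
L/L_☉ = 10^(−0.4 (M − M_☉)) = 10^0.540 = 3.467

L/L_☉ ≈ 3.5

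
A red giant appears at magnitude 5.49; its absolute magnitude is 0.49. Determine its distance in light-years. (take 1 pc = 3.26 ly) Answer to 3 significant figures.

d ≈ 326 ly

Distance modulus: m − M = 5.49 − (0.49) = 5.000
m − M = 5 log₁₀ d − 5
log₁₀ d = (m − M)/5 + 1 = 2.0000
d = 10^2.0000 = 100.0 pc
= 326.0 ly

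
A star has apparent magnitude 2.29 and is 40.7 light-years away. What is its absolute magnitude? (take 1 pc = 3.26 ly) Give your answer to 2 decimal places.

M ≈ 1.81

d = 40.7 ly / 3.26 = 12.48 pc
5 log₁₀(d/10 pc) = 5 log₁₀(12.48) − 5 = 0.482
M = m − 5 log₁₀(d/10) = 2.29 − 0.482 = 1.808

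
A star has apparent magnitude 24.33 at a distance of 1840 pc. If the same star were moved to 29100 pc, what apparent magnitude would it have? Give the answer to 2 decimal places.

Flux ∝ 1/d², so Δm = 5 log₁₀(d₂/d₁) = 5 log₁₀(29100/1840) = 5.995
m₂ = m₁ + Δm = 24.33 + (5.995) = 30.325

m ≈ 30.33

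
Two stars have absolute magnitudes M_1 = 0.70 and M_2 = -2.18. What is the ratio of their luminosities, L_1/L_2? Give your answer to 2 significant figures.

ΔM = M_1 − M_2 = 2.88
L_1/L_2 = 10^(−0.4 ΔM) = 10^-1.152 = 0.07047

L_1/L_2 ≈ 0.070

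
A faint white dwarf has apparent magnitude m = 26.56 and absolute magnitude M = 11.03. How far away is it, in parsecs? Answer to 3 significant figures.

μ = m − M = 15.530
m − M = 5 log₁₀ d − 5
log₁₀ d = (m − M)/5 + 1 = 4.1060
d = 10^4.1060 = 12760 pc

d ≈ 12800 pc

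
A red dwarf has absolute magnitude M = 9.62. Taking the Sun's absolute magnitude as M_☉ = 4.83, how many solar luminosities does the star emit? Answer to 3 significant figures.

M − M_☉ = 9.62 − 4.83 = 4.790
L/L_☉ = 10^(−0.4 (M − M_☉)) = 10^-1.916 = 0.01213

L/L_☉ ≈ 0.0121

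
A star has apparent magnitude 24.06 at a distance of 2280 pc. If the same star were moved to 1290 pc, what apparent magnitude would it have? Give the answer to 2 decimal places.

Flux ∝ 1/d², so Δm = 5 log₁₀(d₂/d₁) = 5 log₁₀(1290/2280) = -1.237
m₂ = m₁ + Δm = 24.06 + (-1.237) = 22.823

m ≈ 22.82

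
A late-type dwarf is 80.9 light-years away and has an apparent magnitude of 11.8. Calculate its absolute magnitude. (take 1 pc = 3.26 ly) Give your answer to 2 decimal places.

M ≈ 9.83

d = 80.9 ly / 3.26 = 24.82 pc
5 log₁₀(d/10 pc) = 5 log₁₀(24.82) − 5 = 1.974
M = m − 5 log₁₀(d/10) = 11.8 − 1.974 = 9.826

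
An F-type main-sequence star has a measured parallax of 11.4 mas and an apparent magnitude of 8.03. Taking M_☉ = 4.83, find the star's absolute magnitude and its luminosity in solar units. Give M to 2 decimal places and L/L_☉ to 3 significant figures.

M ≈ 3.31; L/L_☉ ≈ 4.04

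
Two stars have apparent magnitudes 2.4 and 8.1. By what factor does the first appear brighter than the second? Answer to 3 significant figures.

Magnitude difference = -5.7
Flux ratio = 10^(−0.4 Δm) = 10^(−0.4 × -5.7) = 10^2.280 = 190.5

191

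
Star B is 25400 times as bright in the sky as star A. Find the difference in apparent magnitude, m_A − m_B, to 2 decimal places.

m_A − m_B ≈ 11.01

Pogson: Δm = −2.5 log₁₀(ratio) = −2.5 log₁₀(25400) = −2.5 × 4.4048 = -11.012
Star B is brighter so has the smaller magnitude: m_A − m_B is positive.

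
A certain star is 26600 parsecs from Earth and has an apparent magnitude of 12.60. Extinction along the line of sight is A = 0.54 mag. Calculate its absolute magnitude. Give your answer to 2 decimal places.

M ≈ -5.06

5 log₁₀(d/10 pc) = 5 log₁₀(26600) − 5 = 17.124
M = m − 5 log₁₀(d/10) − A = 12.60 − 17.124 − 0.54 = -5.064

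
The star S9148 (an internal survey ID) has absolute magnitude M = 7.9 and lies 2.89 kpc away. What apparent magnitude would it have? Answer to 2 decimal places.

d = 2.89 kpc = 2890 pc
m = M + 5 log₁₀ d − 5 = 7.9 + 5·3.4609 − 5 = 20.204

m ≈ 20.20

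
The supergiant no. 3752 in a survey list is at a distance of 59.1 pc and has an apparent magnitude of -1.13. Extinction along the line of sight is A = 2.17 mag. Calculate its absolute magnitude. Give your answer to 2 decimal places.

M ≈ -7.16

5 log₁₀(d/10 pc) = 5 log₁₀(59.10) − 5 = 3.858
M = m − 5 log₁₀(d/10) − A = -1.13 − 3.858 − 2.17 = -7.158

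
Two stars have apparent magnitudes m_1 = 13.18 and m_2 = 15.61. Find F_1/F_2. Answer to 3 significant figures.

Δm = 13.18 − (15.61) = -2.43
Flux ratio = 10^(−0.4 Δm) = 10^(−0.4 × -2.43) = 10^0.972 = 9.376

F_1/F_2 ≈ 9.38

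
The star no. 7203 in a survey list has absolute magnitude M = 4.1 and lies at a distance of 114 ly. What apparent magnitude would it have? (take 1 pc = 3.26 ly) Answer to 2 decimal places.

m ≈ 6.82

d = 114 ly / 3.26 = 34.97 pc
m = M + 5 log₁₀ d − 5 = 4.1 + 5·1.5437 − 5 = 6.818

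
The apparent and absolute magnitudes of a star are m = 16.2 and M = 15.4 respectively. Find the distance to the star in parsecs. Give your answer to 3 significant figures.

μ = m − M = 0.800
m − M = 5 log₁₀ d − 5
log₁₀ d = (m − M)/5 + 1 = 1.1600
d = 10^1.1600 = 14.45 pc

d ≈ 14.5 pc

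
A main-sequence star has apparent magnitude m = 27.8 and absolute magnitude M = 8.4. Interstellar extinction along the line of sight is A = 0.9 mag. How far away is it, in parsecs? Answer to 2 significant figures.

d ≈ 50000 pc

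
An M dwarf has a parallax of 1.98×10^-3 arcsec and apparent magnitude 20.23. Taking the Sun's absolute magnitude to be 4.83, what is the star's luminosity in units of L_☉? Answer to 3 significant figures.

d = 1/p = 1/1.98×10^-3″ = 505.1 pc
M = m − 5 log₁₀ d + 5 = 20.23 − 5·2.7033 + 5 = 11.713
M − M_☉ = 11.713 − 4.83 = 6.883
L/L_☉ = 10^(−0.4 × 6.883) = 1.765×10^-3

L/L_☉ ≈ 1.76×10^-3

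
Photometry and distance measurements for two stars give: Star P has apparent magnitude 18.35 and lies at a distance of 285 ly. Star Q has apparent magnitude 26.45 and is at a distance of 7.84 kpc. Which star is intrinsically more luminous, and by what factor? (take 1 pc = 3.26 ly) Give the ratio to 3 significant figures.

Star Q is more luminous, by a factor of 4.63.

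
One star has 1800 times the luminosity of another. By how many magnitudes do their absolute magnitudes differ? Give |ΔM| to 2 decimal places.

|ΔM| ≈ 8.14

Pogson: ΔM = −2.5 log₁₀(ratio) = −2.5 log₁₀(1800) = −2.5 × 3.2553 = -8.138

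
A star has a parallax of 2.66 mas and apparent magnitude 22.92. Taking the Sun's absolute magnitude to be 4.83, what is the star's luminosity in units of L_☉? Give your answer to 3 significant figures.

L/L_☉ ≈ 8.21×10^-5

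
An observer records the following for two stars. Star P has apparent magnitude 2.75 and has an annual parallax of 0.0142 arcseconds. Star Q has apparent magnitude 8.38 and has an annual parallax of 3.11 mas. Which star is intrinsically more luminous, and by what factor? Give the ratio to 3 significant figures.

Star P is more luminous, by a factor of 8.57.

Star P: d = 1/p = 1/0.0142″ = 70.42 pc
Star P: M = m − 5 log₁₀ d + 5 = 2.75 − 5·1.8477 + 5 = -1.489
Star Q: p = 3.11 mas = 3.11×10^-3″ → d = 1/p = 321.5 pc
Star Q: M = m − 5 log₁₀ d + 5 = 8.38 − 5·2.5072 + 5 = 0.844
ΔM = M_P − M_Q = -1.489 − (0.844) = -2.332; smaller M is more luminous → Star P.
L ratio = 10^(0.4 |ΔM|) = 10^0.933 = 8.569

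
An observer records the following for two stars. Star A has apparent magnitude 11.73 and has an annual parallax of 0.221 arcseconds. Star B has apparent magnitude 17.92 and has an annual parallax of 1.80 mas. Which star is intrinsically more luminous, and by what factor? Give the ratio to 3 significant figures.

Star B is more luminous, by a factor of 50.4.

Star A: d = 1/p = 1/0.221″ = 4.525 pc
Star A: M = m − 5 log₁₀ d + 5 = 11.73 − 5·0.6556 + 5 = 13.452
Star B: p = 1.80 mas = 1.80×10^-3″ → d = 1/p = 555.6 pc
Star B: M = m − 5 log₁₀ d + 5 = 17.92 − 5·2.7447 + 5 = 9.196
ΔM = M_A − M_B = 13.452 − (9.196) = 4.256; smaller M is more luminous → Star B.
L ratio = 10^(0.4 |ΔM|) = 10^1.702 = 50.38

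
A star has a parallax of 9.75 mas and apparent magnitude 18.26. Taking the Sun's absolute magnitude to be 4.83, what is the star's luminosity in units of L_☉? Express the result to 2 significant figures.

d = 1/p = 1000/9.75 mas = 102.6 pc
M = m − 5 log₁₀ d + 5 = 18.26 − 5·2.0110 + 5 = 13.205
M − M_☉ = 13.205 − 4.83 = 8.375
L/L_☉ = 10^(−0.4 × 8.375) = 4.467×10^-4

L/L_☉ ≈ 4.5×10^-4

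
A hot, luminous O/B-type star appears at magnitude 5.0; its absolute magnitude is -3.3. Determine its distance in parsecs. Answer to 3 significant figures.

d ≈ 457 pc

μ = m − M = 8.300
m − M = 5 log₁₀ d − 5
log₁₀ d = (m − M)/5 + 1 = 2.6600
d = 10^2.6600 = 457.1 pc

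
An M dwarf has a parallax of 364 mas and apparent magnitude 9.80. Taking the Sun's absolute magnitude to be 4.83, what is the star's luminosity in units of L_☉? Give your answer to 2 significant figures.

L/L_☉ ≈ 7.8×10^-4

d = 1/p = 1000/364 mas = 2.747 pc
M = m − 5 log₁₀ d + 5 = 9.80 − 5·0.4389 + 5 = 12.606
M − M_☉ = 12.606 − 4.83 = 7.776
L/L_☉ = 10^(−0.4 × 7.776) = 7.759×10^-4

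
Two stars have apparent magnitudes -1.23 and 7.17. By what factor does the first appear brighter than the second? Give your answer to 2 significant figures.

2300

Δm = -1.23 − (7.17) = -8.40
Flux ratio = 10^(−0.4 Δm) = 10^(−0.4 × -8.40) = 10^3.360 = 2291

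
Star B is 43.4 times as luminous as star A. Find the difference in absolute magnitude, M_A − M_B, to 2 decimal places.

Pogson: ΔM = −2.5 log₁₀(ratio) = −2.5 log₁₀(43.4) = −2.5 × 1.6375 = -4.094
Star B is brighter so has the smaller magnitude: M_A − M_B is positive.

M_A − M_B ≈ 4.09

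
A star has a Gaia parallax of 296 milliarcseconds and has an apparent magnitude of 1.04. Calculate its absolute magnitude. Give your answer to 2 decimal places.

p = 296 mas = 0.296″ → d = 1/p = 3.378 pc
5 log₁₀(d/10 pc) = 5 log₁₀(3.378) − 5 = -2.356
M = m − 5 log₁₀(d/10) = 1.04 + 2.356 = 3.396

M ≈ 3.40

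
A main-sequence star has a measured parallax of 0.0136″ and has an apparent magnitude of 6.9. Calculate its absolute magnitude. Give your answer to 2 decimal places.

d = 1/p = 1/0.0136″ = 73.53 pc
5 log₁₀(d/10 pc) = 5 log₁₀(73.53) − 5 = 4.332
M = m − 5 log₁₀(d/10) = 6.9 − 4.332 = 2.568

M ≈ 2.57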